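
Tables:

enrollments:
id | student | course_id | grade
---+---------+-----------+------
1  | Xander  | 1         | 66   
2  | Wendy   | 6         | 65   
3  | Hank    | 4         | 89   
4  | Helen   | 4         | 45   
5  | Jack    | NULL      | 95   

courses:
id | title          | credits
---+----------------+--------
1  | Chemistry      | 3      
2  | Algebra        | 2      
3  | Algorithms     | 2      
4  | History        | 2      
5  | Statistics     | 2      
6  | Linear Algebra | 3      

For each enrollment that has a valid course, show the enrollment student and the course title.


INNER JOIN keeps only enrollments rows whose course_id matches an id in courses. Walk through each enrollment:
  - enrollment 1 (Xander): course_id=1 -> matches Chemistry
  - enrollment 2 (Wendy): course_id=6 -> matches Linear Algebra
  - enrollment 3 (Hank): course_id=4 -> matches History
  - enrollment 4 (Helen): course_id=4 -> matches History
  - enrollment 5 (Jack): course_id=NULL, no match -> dropped
So 1 of 5 rows is dropped.

SQL:
SELECT a.student, b.title AS course
FROM enrollments a
INNER JOIN courses b ON a.course_id = b.id

Result:
student | course        
--------+---------------
Xander  | Chemistry     
Wendy   | Linear Algebra
Hank    | History       
Helen   | History       


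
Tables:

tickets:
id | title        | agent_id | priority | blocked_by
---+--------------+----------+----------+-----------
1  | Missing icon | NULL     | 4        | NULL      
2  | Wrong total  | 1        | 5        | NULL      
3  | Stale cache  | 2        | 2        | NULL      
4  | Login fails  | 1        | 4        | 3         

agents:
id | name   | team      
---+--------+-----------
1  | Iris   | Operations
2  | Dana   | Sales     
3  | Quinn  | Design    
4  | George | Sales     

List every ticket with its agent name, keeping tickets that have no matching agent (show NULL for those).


LEFT JOIN keeps every row from tickets (the left table); where agent_id has no match in agents, the agent columns become NULL. Walk through each ticket:
  - ticket 1 (Missing icon): agent_id=NULL, no match -> kept with NULL
  - ticket 2 (Wrong total): agent_id=1 -> matches Iris
  - ticket 3 (Stale cache): agent_id=2 -> matches Dana
  - ticket 4 (Login fails): agent_id=1 -> matches Iris
All 4 rows appear; 1 has NULL agent.

SQL:
SELECT a.title, b.name AS agent
FROM tickets a
LEFT JOIN agents b ON a.agent_id = b.id

Result:
title        | agent
-------------+------
Missing icon | NULL 
Wrong total  | Iris 
Stale cache  | Dana 
Login fails  | Iris 


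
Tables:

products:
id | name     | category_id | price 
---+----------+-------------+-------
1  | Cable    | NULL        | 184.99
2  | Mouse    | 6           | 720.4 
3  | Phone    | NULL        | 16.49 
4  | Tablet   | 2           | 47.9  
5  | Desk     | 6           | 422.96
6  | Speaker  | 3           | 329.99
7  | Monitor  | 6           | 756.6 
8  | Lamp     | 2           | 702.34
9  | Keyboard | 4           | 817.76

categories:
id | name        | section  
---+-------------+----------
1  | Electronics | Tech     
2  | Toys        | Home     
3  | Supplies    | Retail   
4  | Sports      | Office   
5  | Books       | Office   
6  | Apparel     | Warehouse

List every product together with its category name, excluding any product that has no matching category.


INNER JOIN keeps only products rows whose category_id matches an id in categories. Walk through each product:
  - product 1 (Cable): category_id=NULL, no match -> dropped
  - product 2 (Mouse): category_id=6 -> matches Apparel
  - product 3 (Phone): category_id=NULL, no match -> dropped
  - product 4 (Tablet): category_id=2 -> matches Toys
  - product 5 (Desk): category_id=6 -> matches Apparel
  - product 6 (Speaker): category_id=3 -> matches Supplies
  - product 7 (Monitor): category_id=6 -> matches Apparel
  - product 8 (Lamp): category_id=2 -> matches Toys
  - product 9 (Keyboard): category_id=4 -> matches Sports
So 2 of 9 rows are dropped.

SQL:
SELECT a.name, b.name AS category
FROM products a
INNER JOIN categories b ON a.category_id = b.id

Result:
name     | category
---------+---------
Mouse    | Apparel 
Tablet   | Toys    
Desk     | Apparel 
Speaker  | Supplies
Monitor  | Apparel 
Lamp     | Toys    
Keyboard | Sports  


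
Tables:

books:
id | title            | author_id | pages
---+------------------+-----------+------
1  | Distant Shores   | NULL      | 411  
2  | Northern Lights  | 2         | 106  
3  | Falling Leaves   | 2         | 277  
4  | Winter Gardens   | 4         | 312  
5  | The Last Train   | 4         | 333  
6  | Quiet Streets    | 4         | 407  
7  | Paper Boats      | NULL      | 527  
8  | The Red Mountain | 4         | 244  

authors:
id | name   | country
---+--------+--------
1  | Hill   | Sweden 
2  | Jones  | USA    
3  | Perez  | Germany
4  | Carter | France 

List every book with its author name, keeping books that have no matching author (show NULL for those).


LEFT JOIN keeps every row from books (the left table); where author_id has no match in authors, the author columns become NULL. Walk through each book:
  - book 1 (Distant Shores): author_id=NULL, no match -> kept with NULL
  - book 2 (Northern Lights): author_id=2 -> matches Jones
  - book 3 (Falling Leaves): author_id=2 -> matches Jones
  - book 4 (Winter Gardens): author_id=4 -> matches Carter
  - book 5 (The Last Train): author_id=4 -> matches Carter
  - book 6 (Quiet Streets): author_id=4 -> matches Carter
  - book 7 (Paper Boats): author_id=NULL, no match -> kept with NULL
  - book 8 (The Red Mountain): author_id=4 -> matches Carter
All 8 rows appear; 2 have NULL author.

SQL:
SELECT a.title, b.name AS author
FROM books a
LEFT JOIN authors b ON a.author_id = b.id

Result:
title            | author
-----------------+-------
Distant Shores   | NULL  
Northern Lights  | Jones 
Falling Leaves   | Jones 
Winter Gardens   | Carter
The Last Train   | Carter
Quiet Streets    | Carter
Paper Boats      | NULL  
The Red Mountain | Carter


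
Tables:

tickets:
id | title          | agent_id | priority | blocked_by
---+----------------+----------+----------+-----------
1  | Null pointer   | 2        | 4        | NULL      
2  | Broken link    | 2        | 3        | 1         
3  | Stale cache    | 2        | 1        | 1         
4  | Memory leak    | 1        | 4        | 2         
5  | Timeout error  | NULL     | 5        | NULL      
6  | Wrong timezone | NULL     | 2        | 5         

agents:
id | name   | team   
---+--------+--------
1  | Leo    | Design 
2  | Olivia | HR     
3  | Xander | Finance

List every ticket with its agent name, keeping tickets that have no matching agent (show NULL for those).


LEFT JOIN keeps every row from tickets (the left table); where agent_id has no match in agents, the agent columns become NULL. Walk through each ticket:
  - ticket 1 (Null pointer): agent_id=2 -> matches Olivia
  - ticket 2 (Broken link): agent_id=2 -> matches Olivia
  - ticket 3 (Stale cache): agent_id=2 -> matches Olivia
  - ticket 4 (Memory leak): agent_id=1 -> matches Leo
  - ticket 5 (Timeout error): agent_id=NULL, no match -> kept with NULL
  - ticket 6 (Wrong timezone): agent_id=NULL, no match -> kept with NULL
All 6 rows appear; 2 have NULL agent.

SQL:
SELECT a.title, b.name AS agent
FROM tickets a
LEFT JOIN agents b ON a.agent_id = b.id

Result:
title          | agent 
---------------+-------
Null pointer   | Olivia
Broken link    | Olivia
Stale cache    | Olivia
Memory leak    | Leo   
Timeout error  | NULL  
Wrong timezone | NULL  


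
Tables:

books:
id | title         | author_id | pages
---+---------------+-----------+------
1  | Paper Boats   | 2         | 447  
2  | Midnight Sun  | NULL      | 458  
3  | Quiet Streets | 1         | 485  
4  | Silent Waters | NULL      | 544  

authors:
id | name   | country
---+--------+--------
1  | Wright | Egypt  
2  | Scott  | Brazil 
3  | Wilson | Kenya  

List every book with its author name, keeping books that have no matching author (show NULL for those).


LEFT JOIN keeps every row from books (the left table); where author_id has no match in authors, the author columns become NULL. Walk through each book:
  - book 1 (Paper Boats): author_id=2 -> matches Scott
  - book 2 (Midnight Sun): author_id=NULL, no match -> kept with NULL
  - book 3 (Quiet Streets): author_id=1 -> matches Wright
  - book 4 (Silent Waters): author_id=NULL, no match -> kept with NULL
All 4 rows appear; 2 have NULL author.

SQL:
SELECT a.title, b.name AS author
FROM books a
LEFT JOIN authors b ON a.author_id = b.id

Result:
title         | author
--------------+-------
Paper Boats   | Scott 
Midnight Sun  | NULL  
Quiet Streets | Wright
Silent Waters | NULL  


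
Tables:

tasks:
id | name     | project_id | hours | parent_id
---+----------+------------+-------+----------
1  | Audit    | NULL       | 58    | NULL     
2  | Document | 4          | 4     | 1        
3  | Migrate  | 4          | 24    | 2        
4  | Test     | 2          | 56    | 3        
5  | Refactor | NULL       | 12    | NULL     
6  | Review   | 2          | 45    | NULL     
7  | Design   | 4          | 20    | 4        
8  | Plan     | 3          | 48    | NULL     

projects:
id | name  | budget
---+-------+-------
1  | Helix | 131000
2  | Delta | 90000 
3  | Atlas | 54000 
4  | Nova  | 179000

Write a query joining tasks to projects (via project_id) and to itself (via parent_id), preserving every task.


Two LEFT JOINs from the same base table tasks: one to projects via project_id, one to tasks itself via parent_id. Both are LEFT so every task is preserved.
Match against projects:
  - task 1 (Audit): project_id=NULL, no match -> kept with NULL
  - task 2 (Document): project_id=4 -> matches Nova
  - task 3 (Migrate): project_id=4 -> matches Nova
  - task 4 (Test): project_id=2 -> matches Delta
  - task 5 (Refactor): project_id=NULL, no match -> kept with NULL
  - task 6 (Review): project_id=2 -> matches Delta
  - task 7 (Design): project_id=4 -> matches Nova
  - task 8 (Plan): project_id=3 -> matches Atlas
Match against tasks (self):
  - task 1 (Audit): parent_id=NULL -> NULL
  - task 2 (Document): parent_id=1 -> Audit
  - task 3 (Migrate): parent_id=2 -> Document
  - task 4 (Test): parent_id=3 -> Migrate
  - task 5 (Refactor): parent_id=NULL -> NULL
  - task 6 (Review): parent_id=NULL -> NULL
  - task 7 (Design): parent_id=4 -> Test
  - task 8 (Plan): parent_id=NULL -> NULL

SQL:
SELECT a.name, b.name AS project, c.name AS parent
FROM tasks a
LEFT JOIN projects b ON a.project_id = b.id
LEFT JOIN tasks c ON a.parent_id = c.id

Result:
name     | project | parent  
---------+---------+---------
Audit    | NULL    | NULL    
Document | Nova    | Audit   
Migrate  | Nova    | Document
Test     | Delta   | Migrate 
Refactor | NULL    | NULL    
Review   | Delta   | NULL    
Design   | Nova    | Test    
Plan     | Atlas   | NULL    


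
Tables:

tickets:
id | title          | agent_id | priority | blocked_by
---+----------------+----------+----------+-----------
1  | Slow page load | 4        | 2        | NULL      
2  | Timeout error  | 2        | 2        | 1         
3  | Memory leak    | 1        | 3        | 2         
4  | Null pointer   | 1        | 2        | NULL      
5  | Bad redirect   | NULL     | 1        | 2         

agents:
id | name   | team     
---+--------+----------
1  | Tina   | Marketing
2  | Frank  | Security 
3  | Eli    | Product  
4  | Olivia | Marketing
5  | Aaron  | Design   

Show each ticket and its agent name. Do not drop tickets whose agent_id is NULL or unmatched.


LEFT JOIN keeps every row from tickets (the left table); where agent_id has no match in agents, the agent columns become NULL. Walk through each ticket:
  - ticket 1 (Slow page load): agent_id=4 -> matches Olivia
  - ticket 2 (Timeout error): agent_id=2 -> matches Frank
  - ticket 3 (Memory leak): agent_id=1 -> matches Tina
  - ticket 4 (Null pointer): agent_id=1 -> matches Tina
  - ticket 5 (Bad redirect): agent_id=NULL, no match -> kept with NULL
All 5 rows appear; 1 has NULL agent.

SQL:
SELECT a.title, b.name AS agent
FROM tickets a
LEFT JOIN agents b ON a.agent_id = b.id

Result:
title          | agent 
---------------+-------
Slow page load | Olivia
Timeout error  | Frank 
Memory leak    | Tina  
Null pointer   | Tina  
Bad redirect   | NULL  


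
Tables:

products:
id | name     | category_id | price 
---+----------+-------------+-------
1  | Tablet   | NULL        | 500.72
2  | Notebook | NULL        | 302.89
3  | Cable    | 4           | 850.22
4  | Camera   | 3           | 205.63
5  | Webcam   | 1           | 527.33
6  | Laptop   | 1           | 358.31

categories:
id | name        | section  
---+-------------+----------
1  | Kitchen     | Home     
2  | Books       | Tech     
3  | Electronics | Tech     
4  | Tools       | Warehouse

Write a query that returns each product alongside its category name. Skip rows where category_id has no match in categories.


INNER JOIN keeps only products rows whose category_id matches an id in categories. Walk through each product:
  - product 1 (Tablet): category_id=NULL, no match -> dropped
  - product 2 (Notebook): category_id=NULL, no match -> dropped
  - product 3 (Cable): category_id=4 -> matches Tools
  - product 4 (Camera): category_id=3 -> matches Electronics
  - product 5 (Webcam): category_id=1 -> matches Kitchen
  - product 6 (Laptop): category_id=1 -> matches Kitchen
So 2 of 6 rows are dropped.

SQL:
SELECT a.name, b.name AS category
FROM products a
INNER JOIN categories b ON a.category_id = b.id

Result:
name   | category   
-------+------------
Cable  | Tools      
Camera | Electronics
Webcam | Kitchen    
Laptop | Kitchen    


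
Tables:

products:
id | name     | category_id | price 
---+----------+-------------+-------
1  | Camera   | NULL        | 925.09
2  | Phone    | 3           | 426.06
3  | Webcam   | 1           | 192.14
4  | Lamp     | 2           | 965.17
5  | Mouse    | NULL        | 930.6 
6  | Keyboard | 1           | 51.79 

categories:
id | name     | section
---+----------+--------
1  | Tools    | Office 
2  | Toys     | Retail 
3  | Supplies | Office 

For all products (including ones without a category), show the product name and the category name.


LEFT JOIN keeps every row from products (the left table); where category_id has no match in categories, the category columns become NULL. Walk through each product:
  - product 1 (Camera): category_id=NULL, no match -> kept with NULL
  - product 2 (Phone): category_id=3 -> matches Supplies
  - product 3 (Webcam): category_id=1 -> matches Tools
  - product 4 (Lamp): category_id=2 -> matches Toys
  - product 5 (Mouse): category_id=NULL, no match -> kept with NULL
  - product 6 (Keyboard): category_id=1 -> matches Tools
All 6 rows appear; 2 have NULL category.

SQL:
SELECT a.name, b.name AS category
FROM products a
LEFT JOIN categories b ON a.category_id = b.id

Result:
name     | category
---------+---------
Camera   | NULL    
Phone    | Supplies
Webcam   | Tools   
Lamp     | Toys    
Mouse    | NULL    
Keyboard | Tools   


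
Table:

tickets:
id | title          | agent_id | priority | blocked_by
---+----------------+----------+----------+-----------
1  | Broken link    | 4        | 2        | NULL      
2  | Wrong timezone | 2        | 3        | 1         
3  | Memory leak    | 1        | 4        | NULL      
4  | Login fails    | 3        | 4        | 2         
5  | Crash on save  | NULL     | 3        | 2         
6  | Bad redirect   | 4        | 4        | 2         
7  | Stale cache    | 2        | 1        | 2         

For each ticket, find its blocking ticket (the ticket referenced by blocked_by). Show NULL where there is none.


This is a self-join: tickets is joined to a second copy of itself, matching each row's blocked_by to another row's id. Use LEFT JOIN so rows with blocked_by=NULL are kept.
  - ticket 1 (Broken link): blocked_by=NULL -> NULL
  - ticket 2 (Wrong timezone): blocked_by=1 -> Broken link
  - ticket 3 (Memory leak): blocked_by=NULL -> NULL
  - ticket 4 (Login fails): blocked_by=2 -> Wrong timezone
  - ticket 5 (Crash on save): blocked_by=2 -> Wrong timezone
  - ticket 6 (Bad redirect): blocked_by=2 -> Wrong timezone
  - ticket 7 (Stale cache): blocked_by=2 -> Wrong timezone

SQL:
SELECT a.title AS item, b.title AS blocked_by
FROM tickets a
LEFT JOIN tickets b ON a.blocked_by = b.id

Result:
item           | blocked_by    
---------------+---------------
Broken link    | NULL          
Wrong timezone | Broken link   
Memory leak    | NULL          
Login fails    | Wrong timezone
Crash on save  | Wrong timezone
Bad redirect   | Wrong timezone
Stale cache    | Wrong timezone


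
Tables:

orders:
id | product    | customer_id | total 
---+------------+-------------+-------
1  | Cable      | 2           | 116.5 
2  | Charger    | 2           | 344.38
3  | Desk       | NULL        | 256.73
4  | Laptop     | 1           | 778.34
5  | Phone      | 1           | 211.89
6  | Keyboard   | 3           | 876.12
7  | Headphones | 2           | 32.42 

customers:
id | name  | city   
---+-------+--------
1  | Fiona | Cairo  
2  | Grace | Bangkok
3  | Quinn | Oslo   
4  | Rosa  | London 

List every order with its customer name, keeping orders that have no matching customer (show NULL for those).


LEFT JOIN keeps every row from orders (the left table); where customer_id has no match in customers, the customer columns become NULL. Walk through each order:
  - order 1 (Cable): customer_id=2 -> matches Grace
  - order 2 (Charger): customer_id=2 -> matches Grace
  - order 3 (Desk): customer_id=NULL, no match -> kept with NULL
  - order 4 (Laptop): customer_id=1 -> matches Fiona
  - order 5 (Phone): customer_id=1 -> matches Fiona
  - order 6 (Keyboard): customer_id=3 -> matches Quinn
  - order 7 (Headphones): customer_id=2 -> matches Grace
All 7 rows appear; 1 has NULL customer.

SQL:
SELECT a.product, b.name AS customer
FROM orders a
LEFT JOIN customers b ON a.customer_id = b.id

Result:
product    | customer
-----------+---------
Cable      | Grace   
Charger    | Grace   
Desk       | NULL    
Laptop     | Fiona   
Phone      | Fiona   
Keyboard   | Quinn   
Headphones | Grace   


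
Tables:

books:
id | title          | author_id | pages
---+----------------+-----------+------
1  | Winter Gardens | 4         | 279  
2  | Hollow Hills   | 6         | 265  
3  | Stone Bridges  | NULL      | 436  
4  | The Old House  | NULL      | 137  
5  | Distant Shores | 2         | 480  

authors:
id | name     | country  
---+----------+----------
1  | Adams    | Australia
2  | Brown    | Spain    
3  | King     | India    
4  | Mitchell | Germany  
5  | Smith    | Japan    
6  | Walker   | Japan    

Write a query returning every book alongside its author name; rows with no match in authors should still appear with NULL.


LEFT JOIN keeps every row from books (the left table); where author_id has no match in authors, the author columns become NULL. Walk through each book:
  - book 1 (Winter Gardens): author_id=4 -> matches Mitchell
  - book 2 (Hollow Hills): author_id=6 -> matches Walker
  - book 3 (Stone Bridges): author_id=NULL, no match -> kept with NULL
  - book 4 (The Old House): author_id=NULL, no match -> kept with NULL
  - book 5 (Distant Shores): author_id=2 -> matches Brown
All 5 rows appear; 2 have NULL author.

SQL:
SELECT a.title, b.name AS author
FROM books a
LEFT JOIN authors b ON a.author_id = b.id

Result:
title          | author  
---------------+---------
Winter Gardens | Mitchell
Hollow Hills   | Walker  
Stone Bridges  | NULL    
The Old House  | NULL    
Distant Shores | Brown   


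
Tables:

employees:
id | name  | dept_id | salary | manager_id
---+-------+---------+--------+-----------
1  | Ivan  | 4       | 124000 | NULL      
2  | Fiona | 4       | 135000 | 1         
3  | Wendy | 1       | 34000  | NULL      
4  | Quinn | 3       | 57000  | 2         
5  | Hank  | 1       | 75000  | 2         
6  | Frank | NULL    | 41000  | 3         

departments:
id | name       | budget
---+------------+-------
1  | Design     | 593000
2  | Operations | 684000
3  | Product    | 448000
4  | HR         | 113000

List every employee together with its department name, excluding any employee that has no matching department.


INNER JOIN keeps only employees rows whose dept_id matches an id in departments. Walk through each employee:
  - employee 1 (Ivan): dept_id=4 -> matches HR
  - employee 2 (Fiona): dept_id=4 -> matches HR
  - employee 3 (Wendy): dept_id=1 -> matches Design
  - employee 4 (Quinn): dept_id=3 -> matches Product
  - employee 5 (Hank): dept_id=1 -> matches Design
  - employee 6 (Frank): dept_id=NULL, no match -> dropped
So 1 of 6 rows is dropped.

SQL:
SELECT a.name, b.name AS department
FROM employees a
INNER JOIN departments b ON a.dept_id = b.id

Result:
name  | department
------+-----------
Ivan  | HR        
Fiona | HR        
Wendy | Design    
Quinn | Product   
Hank  | Design    


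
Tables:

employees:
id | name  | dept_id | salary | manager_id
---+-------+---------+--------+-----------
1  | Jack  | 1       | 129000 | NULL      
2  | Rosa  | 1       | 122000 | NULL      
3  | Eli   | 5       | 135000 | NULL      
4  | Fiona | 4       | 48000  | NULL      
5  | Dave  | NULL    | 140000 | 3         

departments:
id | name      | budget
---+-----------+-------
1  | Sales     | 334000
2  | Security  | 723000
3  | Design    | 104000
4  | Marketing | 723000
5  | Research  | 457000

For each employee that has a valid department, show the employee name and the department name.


INNER JOIN keeps only employees rows whose dept_id matches an id in departments. Walk through each employee:
  - employee 1 (Jack): dept_id=1 -> matches Sales
  - employee 2 (Rosa): dept_id=1 -> matches Sales
  - employee 3 (Eli): dept_id=5 -> matches Research
  - employee 4 (Fiona): dept_id=4 -> matches Marketing
  - employee 5 (Dave): dept_id=NULL, no match -> dropped
So 1 of 5 rows is dropped.

SQL:
SELECT a.name, b.name AS department
FROM employees a
INNER JOIN departments b ON a.dept_id = b.id

Result:
name  | department
------+-----------
Jack  | Sales     
Rosa  | Sales     
Eli   | Research  
Fiona | Marketing 


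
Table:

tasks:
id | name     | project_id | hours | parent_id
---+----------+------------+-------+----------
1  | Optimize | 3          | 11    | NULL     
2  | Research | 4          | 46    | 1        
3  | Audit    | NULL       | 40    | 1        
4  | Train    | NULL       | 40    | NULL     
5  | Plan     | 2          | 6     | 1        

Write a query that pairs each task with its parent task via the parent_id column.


This is a self-join: tasks is joined to a second copy of itself, matching each row's parent_id to another row's id. Use LEFT JOIN so rows with parent_id=NULL are kept.
  - task 1 (Optimize): parent_id=NULL -> NULL
  - task 2 (Research): parent_id=1 -> Optimize
  - task 3 (Audit): parent_id=1 -> Optimize
  - task 4 (Train): parent_id=NULL -> NULL
  - task 5 (Plan): parent_id=1 -> Optimize

SQL:
SELECT a.name AS item, b.name AS parent
FROM tasks a
LEFT JOIN tasks b ON a.parent_id = b.id

Result:
item     | parent  
---------+---------
Optimize | NULL    
Research | Optimize
Audit    | Optimize
Train    | NULL    
Plan     | Optimize


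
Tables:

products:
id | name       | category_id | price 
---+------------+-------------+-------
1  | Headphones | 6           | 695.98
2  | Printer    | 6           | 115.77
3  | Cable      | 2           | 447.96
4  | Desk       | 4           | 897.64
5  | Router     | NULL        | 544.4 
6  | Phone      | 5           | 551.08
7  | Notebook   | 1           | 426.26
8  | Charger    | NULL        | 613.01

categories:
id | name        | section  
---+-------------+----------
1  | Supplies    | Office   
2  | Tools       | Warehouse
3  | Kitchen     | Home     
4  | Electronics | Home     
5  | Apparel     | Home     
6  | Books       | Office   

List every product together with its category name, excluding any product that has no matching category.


INNER JOIN keeps only products rows whose category_id matches an id in categories. Walk through each product:
  - product 1 (Headphones): category_id=6 -> matches Books
  - product 2 (Printer): category_id=6 -> matches Books
  - product 3 (Cable): category_id=2 -> matches Tools
  - product 4 (Desk): category_id=4 -> matches Electronics
  - product 5 (Router): category_id=NULL, no match -> dropped
  - product 6 (Phone): category_id=5 -> matches Apparel
  - product 7 (Notebook): category_id=1 -> matches Supplies
  - product 8 (Charger): category_id=NULL, no match -> dropped
So 2 of 8 rows are dropped.

SQL:
SELECT a.name, b.name AS category
FROM products a
INNER JOIN categories b ON a.category_id = b.id

Result:
name       | category   
-----------+------------
Headphones | Books      
Printer    | Books      
Cable      | Tools      
Desk       | Electronics
Phone      | Apparel    
Notebook   | Supplies   


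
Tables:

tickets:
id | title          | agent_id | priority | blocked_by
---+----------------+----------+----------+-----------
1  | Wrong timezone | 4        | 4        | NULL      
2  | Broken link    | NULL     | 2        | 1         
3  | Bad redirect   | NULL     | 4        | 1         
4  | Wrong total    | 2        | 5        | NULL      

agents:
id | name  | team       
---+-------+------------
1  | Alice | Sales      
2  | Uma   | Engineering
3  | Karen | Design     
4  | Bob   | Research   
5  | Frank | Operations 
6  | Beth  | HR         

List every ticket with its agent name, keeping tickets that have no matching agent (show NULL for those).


LEFT JOIN keeps every row from tickets (the left table); where agent_id has no match in agents, the agent columns become NULL. Walk through each ticket:
  - ticket 1 (Wrong timezone): agent_id=4 -> matches Bob
  - ticket 2 (Broken link): agent_id=NULL, no match -> kept with NULL
  - ticket 3 (Bad redirect): agent_id=NULL, no match -> kept with NULL
  - ticket 4 (Wrong total): agent_id=2 -> matches Uma
All 4 rows appear; 2 have NULL agent.

SQL:
SELECT a.title, b.name AS agent
FROM tickets a
LEFT JOIN agents b ON a.agent_id = b.id

Result:
title          | agent
---------------+------
Wrong timezone | Bob  
Broken link    | NULL 
Bad redirect   | NULL 
Wrong total    | Uma  


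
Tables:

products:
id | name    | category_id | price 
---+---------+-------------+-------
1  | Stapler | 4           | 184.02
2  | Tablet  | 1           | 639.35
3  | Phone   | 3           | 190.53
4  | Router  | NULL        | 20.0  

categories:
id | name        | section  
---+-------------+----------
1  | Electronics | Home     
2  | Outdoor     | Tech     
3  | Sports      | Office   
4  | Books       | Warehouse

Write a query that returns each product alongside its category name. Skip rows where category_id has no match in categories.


INNER JOIN keeps only products rows whose category_id matches an id in categories. Walk through each product:
  - product 1 (Stapler): category_id=4 -> matches Books
  - product 2 (Tablet): category_id=1 -> matches Electronics
  - product 3 (Phone): category_id=3 -> matches Sports
  - product 4 (Router): category_id=NULL, no match -> dropped
So 1 of 4 rows is dropped.

SQL:
SELECT a.name, b.name AS category
FROM products a
INNER JOIN categories b ON a.category_id = b.id

Result:
name    | category   
--------+------------
Stapler | Books      
Tablet  | Electronics
Phone   | Sports     


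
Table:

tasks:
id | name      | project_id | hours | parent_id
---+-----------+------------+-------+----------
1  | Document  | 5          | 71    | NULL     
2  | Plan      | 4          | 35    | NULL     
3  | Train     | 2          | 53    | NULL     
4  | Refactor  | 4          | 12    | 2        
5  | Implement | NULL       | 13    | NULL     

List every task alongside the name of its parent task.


This is a self-join: tasks is joined to a second copy of itself, matching each row's parent_id to another row's id. Use LEFT JOIN so rows with parent_id=NULL are kept.
  - task 1 (Document): parent_id=NULL -> NULL
  - task 2 (Plan): parent_id=NULL -> NULL
  - task 3 (Train): parent_id=NULL -> NULL
  - task 4 (Refactor): parent_id=2 -> Plan
  - task 5 (Implement): parent_id=NULL -> NULL

SQL:
SELECT a.name AS item, b.name AS parent
FROM tasks a
LEFT JOIN tasks b ON a.parent_id = b.id

Result:
item      | parent
----------+-------
Document  | NULL  
Plan      | NULL  
Train     | NULL  
Refactor  | Plan  
Implement | NULL  


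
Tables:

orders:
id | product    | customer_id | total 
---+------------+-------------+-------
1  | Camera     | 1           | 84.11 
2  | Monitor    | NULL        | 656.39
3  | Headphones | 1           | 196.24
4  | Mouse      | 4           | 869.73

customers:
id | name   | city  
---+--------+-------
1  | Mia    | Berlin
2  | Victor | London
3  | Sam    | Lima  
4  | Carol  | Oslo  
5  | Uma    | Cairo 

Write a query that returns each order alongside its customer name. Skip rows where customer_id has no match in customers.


INNER JOIN keeps only orders rows whose customer_id matches an id in customers. Walk through each order:
  - order 1 (Camera): customer_id=1 -> matches Mia
  - order 2 (Monitor): customer_id=NULL, no match -> dropped
  - order 3 (Headphones): customer_id=1 -> matches Mia
  - order 4 (Mouse): customer_id=4 -> matches Carol
So 1 of 4 rows is dropped.

SQL:
SELECT a.product, b.name AS customer
FROM orders a
INNER JOIN customers b ON a.customer_id = b.id

Result:
product    | customer
-----------+---------
Camera     | Mia     
Headphones | Mia     
Mouse      | Carol   


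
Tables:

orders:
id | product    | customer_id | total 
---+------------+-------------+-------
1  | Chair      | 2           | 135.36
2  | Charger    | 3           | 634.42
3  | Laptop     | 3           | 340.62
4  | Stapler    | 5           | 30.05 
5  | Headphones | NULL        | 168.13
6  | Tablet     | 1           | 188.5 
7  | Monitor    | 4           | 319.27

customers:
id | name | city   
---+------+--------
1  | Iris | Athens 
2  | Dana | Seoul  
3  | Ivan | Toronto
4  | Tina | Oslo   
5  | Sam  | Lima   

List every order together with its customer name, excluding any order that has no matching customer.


INNER JOIN keeps only orders rows whose customer_id matches an id in customers. Walk through each order:
  - order 1 (Chair): customer_id=2 -> matches Dana
  - order 2 (Charger): customer_id=3 -> matches Ivan
  - order 3 (Laptop): customer_id=3 -> matches Ivan
  - order 4 (Stapler): customer_id=5 -> matches Sam
  - order 5 (Headphones): customer_id=NULL, no match -> dropped
  - order 6 (Tablet): customer_id=1 -> matches Iris
  - order 7 (Monitor): customer_id=4 -> matches Tina
So 1 of 7 rows is dropped.

SQL:
SELECT a.product, b.name AS customer
FROM orders a
INNER JOIN customers b ON a.customer_id = b.id

Result:
product | customer
--------+---------
Chair   | Dana    
Charger | Ivan    
Laptop  | Ivan    
Stapler | Sam     
Tablet  | Iris    
Monitor | Tina    


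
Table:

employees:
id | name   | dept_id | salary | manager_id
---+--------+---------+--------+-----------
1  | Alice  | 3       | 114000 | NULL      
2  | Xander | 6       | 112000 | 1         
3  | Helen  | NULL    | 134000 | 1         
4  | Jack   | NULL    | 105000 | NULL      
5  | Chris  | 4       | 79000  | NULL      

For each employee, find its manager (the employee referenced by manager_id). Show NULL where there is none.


This is a self-join: employees is joined to a second copy of itself, matching each row's manager_id to another row's id. Use LEFT JOIN so rows with manager_id=NULL are kept.
  - employee 1 (Alice): manager_id=NULL -> NULL
  - employee 2 (Xander): manager_id=1 -> Alice
  - employee 3 (Helen): manager_id=1 -> Alice
  - employee 4 (Jack): manager_id=NULL -> NULL
  - employee 5 (Chris): manager_id=NULL -> NULL

SQL:
SELECT a.name AS item, b.name AS manager
FROM employees a
LEFT JOIN employees b ON a.manager_id = b.id

Result:
item   | manager
-------+--------
Alice  | NULL   
Xander | Alice  
Helen  | Alice  
Jack   | NULL   
Chris  | NULL   


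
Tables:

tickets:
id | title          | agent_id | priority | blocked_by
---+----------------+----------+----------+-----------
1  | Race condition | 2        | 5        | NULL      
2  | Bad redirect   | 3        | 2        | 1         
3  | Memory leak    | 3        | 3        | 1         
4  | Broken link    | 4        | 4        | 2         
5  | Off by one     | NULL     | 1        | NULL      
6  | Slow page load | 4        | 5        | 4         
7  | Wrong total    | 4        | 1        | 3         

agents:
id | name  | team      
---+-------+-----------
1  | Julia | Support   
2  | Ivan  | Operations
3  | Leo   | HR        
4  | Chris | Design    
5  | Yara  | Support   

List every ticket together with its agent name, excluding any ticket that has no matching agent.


INNER JOIN keeps only tickets rows whose agent_id matches an id in agents. Walk through each ticket:
  - ticket 1 (Race condition): agent_id=2 -> matches Ivan
  - ticket 2 (Bad redirect): agent_id=3 -> matches Leo
  - ticket 3 (Memory leak): agent_id=3 -> matches Leo
  - ticket 4 (Broken link): agent_id=4 -> matches Chris
  - ticket 5 (Off by one): agent_id=NULL, no match -> dropped
  - ticket 6 (Slow page load): agent_id=4 -> matches Chris
  - ticket 7 (Wrong total): agent_id=4 -> matches Chris
So 1 of 7 rows is dropped.

SQL:
SELECT a.title, b.name AS agent
FROM tickets a
INNER JOIN agents b ON a.agent_id = b.id

Result:
title          | agent
---------------+------
Race condition | Ivan 
Bad redirect   | Leo  
Memory leak    | Leo  
Broken link    | Chris
Slow page load | Chris
Wrong total    | Chris


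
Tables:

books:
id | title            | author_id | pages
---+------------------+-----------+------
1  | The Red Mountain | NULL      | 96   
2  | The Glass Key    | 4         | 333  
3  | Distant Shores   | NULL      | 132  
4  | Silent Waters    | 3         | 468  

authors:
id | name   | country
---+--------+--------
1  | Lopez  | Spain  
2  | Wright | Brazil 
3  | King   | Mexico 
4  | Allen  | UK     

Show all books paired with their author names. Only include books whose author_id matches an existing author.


INNER JOIN keeps only books rows whose author_id matches an id in authors. Walk through each book:
  - book 1 (The Red Mountain): author_id=NULL, no match -> dropped
  - book 2 (The Glass Key): author_id=4 -> matches Allen
  - book 3 (Distant Shores): author_id=NULL, no match -> dropped
  - book 4 (Silent Waters): author_id=3 -> matches King
So 2 of 4 rows are dropped.

SQL:
SELECT a.title, b.name AS author
FROM books a
INNER JOIN authors b ON a.author_id = b.id

Result:
title         | author
--------------+-------
The Glass Key | Allen 
Silent Waters | King  


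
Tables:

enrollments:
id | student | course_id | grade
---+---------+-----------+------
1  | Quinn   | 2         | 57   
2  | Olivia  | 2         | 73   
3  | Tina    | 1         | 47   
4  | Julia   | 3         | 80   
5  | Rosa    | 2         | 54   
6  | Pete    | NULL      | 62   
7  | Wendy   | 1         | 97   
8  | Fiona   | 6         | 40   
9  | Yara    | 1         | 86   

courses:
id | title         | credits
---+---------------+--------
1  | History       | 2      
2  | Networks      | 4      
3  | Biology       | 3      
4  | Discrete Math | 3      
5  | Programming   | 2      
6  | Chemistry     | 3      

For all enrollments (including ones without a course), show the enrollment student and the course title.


LEFT JOIN keeps every row from enrollments (the left table); where course_id has no match in courses, the course columns become NULL. Walk through each enrollment:
  - enrollment 1 (Quinn): course_id=2 -> matches Networks
  - enrollment 2 (Olivia): course_id=2 -> matches Networks
  - enrollment 3 (Tina): course_id=1 -> matches History
  - enrollment 4 (Julia): course_id=3 -> matches Biology
  - enrollment 5 (Rosa): course_id=2 -> matches Networks
  - enrollment 6 (Pete): course_id=NULL, no match -> kept with NULL
  - enrollment 7 (Wendy): course_id=1 -> matches History
  - enrollment 8 (Fiona): course_id=6 -> matches Chemistry
  - enrollment 9 (Yara): course_id=1 -> matches History
All 9 rows appear; 1 has NULL course.

SQL:
SELECT a.student, b.title AS course
FROM enrollments a
LEFT JOIN courses b ON a.course_id = b.id

Result:
student | course   
--------+----------
Quinn   | Networks 
Olivia  | Networks 
Tina    | History  
Julia   | Biology  
Rosa    | Networks 
Pete    | NULL     
Wendy   | History  
Fiona   | Chemistry
Yara    | History  


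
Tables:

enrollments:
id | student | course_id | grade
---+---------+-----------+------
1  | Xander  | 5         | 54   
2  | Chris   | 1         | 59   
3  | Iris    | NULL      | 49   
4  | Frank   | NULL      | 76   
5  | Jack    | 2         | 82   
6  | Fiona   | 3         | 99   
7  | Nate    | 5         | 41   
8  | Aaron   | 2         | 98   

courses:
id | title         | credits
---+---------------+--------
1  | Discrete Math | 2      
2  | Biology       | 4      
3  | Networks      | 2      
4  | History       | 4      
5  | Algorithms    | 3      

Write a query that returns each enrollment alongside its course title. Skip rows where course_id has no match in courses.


INNER JOIN keeps only enrollments rows whose course_id matches an id in courses. Walk through each enrollment:
  - enrollment 1 (Xander): course_id=5 -> matches Algorithms
  - enrollment 2 (Chris): course_id=1 -> matches Discrete Math
  - enrollment 3 (Iris): course_id=NULL, no match -> dropped
  - enrollment 4 (Frank): course_id=NULL, no match -> dropped
  - enrollment 5 (Jack): course_id=2 -> matches Biology
  - enrollment 6 (Fiona): course_id=3 -> matches Networks
  - enrollment 7 (Nate): course_id=5 -> matches Algorithms
  - enrollment 8 (Aaron): course_id=2 -> matches Biology
So 2 of 8 rows are dropped.

SQL:
SELECT a.student, b.title AS course
FROM enrollments a
INNER JOIN courses b ON a.course_id = b.id

Result:
student | course       
--------+--------------
Xander  | Algorithms   
Chris   | Discrete Math
Jack    | Biology      
Fiona   | Networks     
Nate    | Algorithms   
Aaron   | Biology      


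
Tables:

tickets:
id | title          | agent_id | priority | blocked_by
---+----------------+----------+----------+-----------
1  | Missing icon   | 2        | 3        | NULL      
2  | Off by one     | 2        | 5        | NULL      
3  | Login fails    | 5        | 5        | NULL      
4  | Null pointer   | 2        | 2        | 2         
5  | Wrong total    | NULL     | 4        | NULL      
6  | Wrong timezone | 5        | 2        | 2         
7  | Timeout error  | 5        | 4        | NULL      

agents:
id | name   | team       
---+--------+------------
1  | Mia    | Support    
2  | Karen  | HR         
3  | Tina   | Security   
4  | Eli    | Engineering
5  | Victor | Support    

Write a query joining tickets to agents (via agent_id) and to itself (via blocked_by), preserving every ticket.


Two LEFT JOINs from the same base table tickets: one to agents via agent_id, one to tickets itself via blocked_by. Both are LEFT so every ticket is preserved.
Match against agents:
  - ticket 1 (Missing icon): agent_id=2 -> matches Karen
  - ticket 2 (Off by one): agent_id=2 -> matches Karen
  - ticket 3 (Login fails): agent_id=5 -> matches Victor
  - ticket 4 (Null pointer): agent_id=2 -> matches Karen
  - ticket 5 (Wrong total): agent_id=NULL, no match -> kept with NULL
  - ticket 6 (Wrong timezone): agent_id=5 -> matches Victor
  - ticket 7 (Timeout error): agent_id=5 -> matches Victor
Match against tickets (self):
  - ticket 1 (Missing icon): blocked_by=NULL -> NULL
  - ticket 2 (Off by one): blocked_by=NULL -> NULL
  - ticket 3 (Login fails): blocked_by=NULL -> NULL
  - ticket 4 (Null pointer): blocked_by=2 -> Off by one
  - ticket 5 (Wrong total): blocked_by=NULL -> NULL
  - ticket 6 (Wrong timezone): blocked_by=2 -> Off by one
  - ticket 7 (Timeout error): blocked_by=NULL -> NULL

SQL:
SELECT a.title, b.name AS agent, c.title AS blocked_by
FROM tickets a
LEFT JOIN agents b ON a.agent_id = b.id
LEFT JOIN tickets c ON a.blocked_by = c.id

Result:
title          | agent  | blocked_by
---------------+--------+-----------
Missing icon   | Karen  | NULL      
Off by one     | Karen  | NULL      
Login fails    | Victor | NULL      
Null pointer   | Karen  | Off by one
Wrong total    | NULL   | NULL      
Wrong timezone | Victor | Off by one
Timeout error  | Victor | NULL      
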